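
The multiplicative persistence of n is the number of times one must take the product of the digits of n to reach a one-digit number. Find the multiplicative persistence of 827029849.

1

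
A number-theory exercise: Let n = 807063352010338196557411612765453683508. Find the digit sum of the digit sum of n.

First digit sum: 157.
1+5+7 = 13.

13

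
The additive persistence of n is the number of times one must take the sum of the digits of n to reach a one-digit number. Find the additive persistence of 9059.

2

9059 → 23 → 5 (2 steps)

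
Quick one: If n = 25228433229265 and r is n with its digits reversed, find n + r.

81520666711517

Reverse of 25228433229265 is 56292233482252.
25228433229265 + 56292233482252 = 81520666711517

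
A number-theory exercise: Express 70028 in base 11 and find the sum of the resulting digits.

70028 in base 11 is 48682.
Digit sum: 4+8+6+8+2 = 28.

28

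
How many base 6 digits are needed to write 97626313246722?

18

97626313246722 in base 6 is 543344524213422310, which has 18 digits.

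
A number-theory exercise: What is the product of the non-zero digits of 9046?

216

9×4×6 = 216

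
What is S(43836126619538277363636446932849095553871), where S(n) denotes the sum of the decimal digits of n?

4+3+8+3+6+1+2+6+6+1+9+5+3+8+2+7+7+3+6+3+6+3+6+4+4+6+9+3+2+8+4+9+0+9+5+5+5+3+8+7+1 = 200

200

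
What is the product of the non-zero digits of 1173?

21

1×1×7×3 = 21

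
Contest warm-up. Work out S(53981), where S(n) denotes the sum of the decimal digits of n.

5+3+9+8+1 = 26

26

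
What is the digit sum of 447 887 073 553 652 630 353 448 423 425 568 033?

155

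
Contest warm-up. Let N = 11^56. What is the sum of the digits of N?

11^56 = 20796505671840591460586660430317517562942313712635618374561
Sum of its 59 digits: 247.

247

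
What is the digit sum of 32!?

32! = 263130836933693530167218012160000000
Sum of its 36 digits: 108.

108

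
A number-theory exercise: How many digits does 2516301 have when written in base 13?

2516301 in base 13 is 6A1448, which has 6 digits.

6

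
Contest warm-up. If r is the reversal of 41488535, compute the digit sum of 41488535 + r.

Reversal of 41488535 is 53588414; 41488535 + 53588414 = 95076949.
Digit sum of 95076949: 9+5+0+7+6+9+4+9 = 49.

49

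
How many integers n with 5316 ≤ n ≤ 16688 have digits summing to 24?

The integers in [5316, 16688] that have digits summing to 24: 5379, 5388, 5397, 5469, 5478, 5487, …, 16674, 16683.
536 qualify.

536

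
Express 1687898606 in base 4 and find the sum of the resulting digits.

26

1687898606 in base 4 is 1210212310213232.
Digit sum: 1+2+1+0+2+1+2+3+1+0+2+1+3+2+3+2 = 26.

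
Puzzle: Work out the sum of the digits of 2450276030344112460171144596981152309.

130

2+4+5+0+2+7+6+0+3+0+3+4+4+1+1+2+4+6+0+1+7+1+1+4+4+5+9+6+9+8+1+1+5+2+3+0+9 = 130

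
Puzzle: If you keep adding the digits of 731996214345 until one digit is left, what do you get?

9

7+3+1+9+9+6+2+1+4+3+4+5 = 54
5+4 = 9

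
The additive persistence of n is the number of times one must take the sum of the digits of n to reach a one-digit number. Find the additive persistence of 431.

1

431 → 8 (1 step)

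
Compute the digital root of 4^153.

1

The digital root of n equals n mod 9 (or 9 when 9 | n), so we need 4^153 mod 9.
4^153 ≡ 1 (mod 9), so the digital root is 1.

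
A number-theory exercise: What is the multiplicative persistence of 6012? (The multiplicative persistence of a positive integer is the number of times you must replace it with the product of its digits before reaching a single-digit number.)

1

6012 → 0 (1 step)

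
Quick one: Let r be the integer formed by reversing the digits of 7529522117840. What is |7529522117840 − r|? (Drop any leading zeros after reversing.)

Reverse of 7529522117840 is 487112259257.
|7529522117840 − 487112259257| = 7042409858583

7042409858583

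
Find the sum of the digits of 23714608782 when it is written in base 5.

23714608782 in base 5 is 342031414440112.
Digit sum: 3+4+2+0+3+1+4+1+4+4+4+0+1+1+2 = 34.

34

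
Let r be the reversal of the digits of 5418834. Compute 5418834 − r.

Reverse of 5418834 is 4388145.
5418834 − 4388145 = 1030689

1030689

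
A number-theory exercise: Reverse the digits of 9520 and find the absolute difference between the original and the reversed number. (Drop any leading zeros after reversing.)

9261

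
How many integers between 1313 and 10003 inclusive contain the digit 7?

The integers in [1313, 10003] that contain the digit 7: 1317, 1327, 1337, 1347, 1357, 1367, …, 9987, 9997.
3110 qualify.

3110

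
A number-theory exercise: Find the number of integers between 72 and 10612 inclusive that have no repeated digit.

5377

The integers in [72, 10612] that have no repeated digit: 72, 73, 74, 75, 76, 78, …, 10597, 10598.
5377 qualify.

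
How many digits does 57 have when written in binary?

57 in base 2 is 111001, which has 6 digits.

6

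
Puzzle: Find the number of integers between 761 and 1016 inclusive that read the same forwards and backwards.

25

The integers in [761, 1016] that read the same forwards and backwards: 767, 777, 787, 797, 808, 818, …, 999, 1001.
25 qualify.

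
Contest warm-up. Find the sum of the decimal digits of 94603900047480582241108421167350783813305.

9+4+6+0+3+9+0+0+0+4+7+4+8+0+5+8+2+2+4+1+1+0+8+4+2+1+1+6+7+3+5+0+7+8+3+8+1+3+3+0+5 = 152

152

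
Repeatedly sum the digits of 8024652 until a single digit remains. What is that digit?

8+0+2+4+6+5+2 = 27
2+7 = 9

9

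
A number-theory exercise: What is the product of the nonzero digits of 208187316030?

48384

2×8×1×8×7×3×1×6×3 = 48384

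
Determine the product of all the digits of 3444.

192

3×4×4×4 = 192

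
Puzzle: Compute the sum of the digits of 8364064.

8+3+6+4+0+6+4 = 31

31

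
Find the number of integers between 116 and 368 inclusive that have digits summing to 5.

The integers in [116, 368] that have digits summing to 5: 122, 131, 140, 203, 212, 221, 230, 302, 311, 320.
10 qualify.

10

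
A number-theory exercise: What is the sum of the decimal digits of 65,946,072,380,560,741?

73

6+5+9+4+6+0+7+2+3+8+0+5+6+0+7+4+1 = 73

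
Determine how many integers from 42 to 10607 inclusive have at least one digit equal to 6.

The integers in [42, 10607] that have at least one digit equal to 6: 46, 56, 60, 61, 62, 63, …, 10606, 10607.
3557 qualify.

3557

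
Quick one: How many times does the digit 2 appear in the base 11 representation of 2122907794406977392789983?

2122907794406977392789983 in base 11 is 240962699585648A854852A8.
The digit 2 appears 3 times.

3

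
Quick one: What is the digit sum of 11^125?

581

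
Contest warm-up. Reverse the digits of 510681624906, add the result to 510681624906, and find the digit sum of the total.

33

Reversal of 510681624906 is 609426186015; 510681624906 + 609426186015 = 1120107810921.
Digit sum of 1120107810921: 1+1+2+0+1+0+7+8+1+0+9+2+1 = 33.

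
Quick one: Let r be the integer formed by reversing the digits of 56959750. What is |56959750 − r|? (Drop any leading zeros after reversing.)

Reverse of 56959750 is 5795965.
|56959750 − 5795965| = 51163785

51163785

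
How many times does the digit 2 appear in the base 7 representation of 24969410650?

4

24969410650 in base 7 is 1542523326412.
The digit 2 appears 4 times.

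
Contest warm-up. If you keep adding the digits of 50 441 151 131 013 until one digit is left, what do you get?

5+0+4+4+1+1+5+1+1+3+1+0+1+3 = 30
3+0 = 3
(Equivalently, 50 441 151 131 013 mod 9 = 3.)

3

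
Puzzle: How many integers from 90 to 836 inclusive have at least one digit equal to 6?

219

The integers in [90, 836] that have at least one digit equal to 6: 96, 106, 116, 126, 136, 146, …, 826, 836.
219 qualify.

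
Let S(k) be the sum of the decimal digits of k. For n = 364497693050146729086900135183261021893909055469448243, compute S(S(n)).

First digit sum: 233.
2+3+3 = 8.

8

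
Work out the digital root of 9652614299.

9+6+5+2+6+1+4+2+9+9 = 53
5+3 = 8

8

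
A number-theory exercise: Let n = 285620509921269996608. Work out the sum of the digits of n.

104

2+8+5+6+2+0+5+0+9+9+2+1+2+6+9+9+9+6+6+0+8 = 104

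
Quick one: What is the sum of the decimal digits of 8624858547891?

75

8+6+2+4+8+5+8+5+4+7+8+9+1 = 75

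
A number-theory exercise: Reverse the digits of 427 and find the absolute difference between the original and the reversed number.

297

Reverse of 427 is 724.
|427 − 724| = 297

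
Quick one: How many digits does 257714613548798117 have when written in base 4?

257714613548798117 in base 4 is 32103211201031122000031002211, which has 29 digits.

29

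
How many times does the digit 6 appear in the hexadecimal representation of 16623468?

16623468 in base 16 is FDA76C.
The digit 6 appears 1 time.

1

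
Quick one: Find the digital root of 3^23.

The digital root of n equals n mod 9 (or 9 when 9 | n), so we need 3^23 mod 9.
3^23 ≡ 0 (mod 9), so the digital root is 9.

9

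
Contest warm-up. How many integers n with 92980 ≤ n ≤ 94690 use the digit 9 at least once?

The integers in [92980, 94690] that use the digit 9 at least once: 92980, 92981, 92982, 92983, 92984, 92985, …, 94689, 94690.
1711 qualify.

1711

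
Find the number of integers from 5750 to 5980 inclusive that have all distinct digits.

The integers in [5750, 5980] that have all distinct digits: 5760, 5761, 5762, 5763, 5764, 5768, …, 5978, 5980.
127 qualify.

127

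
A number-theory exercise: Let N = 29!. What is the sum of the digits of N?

29! = 8841761993739701954543616000000
Sum of its 31 digits: 126.

126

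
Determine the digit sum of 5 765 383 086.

51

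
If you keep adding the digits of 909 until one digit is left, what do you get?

9+0+9 = 18
1+8 = 9

9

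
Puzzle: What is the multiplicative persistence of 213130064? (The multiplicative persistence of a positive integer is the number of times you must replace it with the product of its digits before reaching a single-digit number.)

213130064 → 0 (1 step)

1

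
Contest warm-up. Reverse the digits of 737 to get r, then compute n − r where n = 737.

0

Reverse of 737 is 737.
737 − 737 = 0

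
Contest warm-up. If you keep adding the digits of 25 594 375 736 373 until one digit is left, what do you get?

2+5+5+9+4+3+7+5+7+3+6+3+7+3 = 69
6+9 = 15
1+5 = 6

6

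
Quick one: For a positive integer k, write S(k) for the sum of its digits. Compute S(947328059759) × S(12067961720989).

4556

S(947328059759) = 9+4+7+3+2+8+0+5+9+7+5+9 = 68.
S(12067961720989) = 1+2+0+6+7+9+6+1+7+2+0+9+8+9 = 67.
68 · 67 = 4556.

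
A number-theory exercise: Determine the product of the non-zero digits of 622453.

1440

6×2×2×4×5×3 = 1440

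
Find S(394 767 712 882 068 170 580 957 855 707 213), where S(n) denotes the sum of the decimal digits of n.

3+9+4+7+6+7+7+1+2+8+8+2+0+6+8+1+7+0+5+8+0+9+5+7+8+5+5+7+0+7+2+1+3 = 158

158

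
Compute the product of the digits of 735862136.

181440

7×3×5×8×6×2×1×3×6 = 181440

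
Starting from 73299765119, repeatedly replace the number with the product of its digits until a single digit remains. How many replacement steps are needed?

73299765119 → 6429780 → 0 (2 steps)

2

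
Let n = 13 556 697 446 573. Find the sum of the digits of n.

1+3+5+5+6+6+9+7+4+4+6+5+7+3 = 71

71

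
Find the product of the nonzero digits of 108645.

1×8×6×4×5 = 960

960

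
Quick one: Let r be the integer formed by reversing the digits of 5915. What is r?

5195

Reversing 5915 gives 5195.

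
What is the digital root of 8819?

8+8+1+9 = 26
2+6 = 8
(Equivalently, 8819 mod 9 = 8.)

8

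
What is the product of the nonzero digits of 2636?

2×6×3×6 = 216

216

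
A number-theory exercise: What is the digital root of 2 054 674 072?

1

2+0+5+4+6+7+4+0+7+2 = 37
3+7 = 10
1+0 = 1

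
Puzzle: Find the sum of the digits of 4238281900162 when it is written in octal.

37

4238281900162 in base 8 is 75531522300202.
Digit sum: 7+5+5+3+1+5+2+2+3+0+0+2+0+2 = 37.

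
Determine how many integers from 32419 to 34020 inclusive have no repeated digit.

247

The integers in [32419, 34020] that have no repeated digit: 32419, 32450, 32451, 32456, 32457, 32458, …, 34018, 34019.
247 qualify.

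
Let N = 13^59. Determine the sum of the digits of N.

286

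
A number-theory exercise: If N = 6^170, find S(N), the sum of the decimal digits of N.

6^170 = 1930690080273624027887151037818827531499100120302505680593720304039680910700934264223011457738428313590475553612056275894398642814976
Sum of its 133 digits: 540.

540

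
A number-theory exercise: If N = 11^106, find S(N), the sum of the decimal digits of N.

538

11^106 = 244131953773478807896468655189242890169956148450713456327714069187732377528196957404677087520477124569203977561
Sum of its 111 digits: 538.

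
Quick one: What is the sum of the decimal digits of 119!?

119! = 55745857612076058813234317117419771556272886109483581752463927935846946310374691578057284710599874844234646982443450754604453404911734348832487342619913750049708004343808000000000000000000000000000
Sum of its 197 digits: 774.

774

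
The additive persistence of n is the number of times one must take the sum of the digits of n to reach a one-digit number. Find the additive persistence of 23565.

23565 → 21 → 3 (2 steps)

2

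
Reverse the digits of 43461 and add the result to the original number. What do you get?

Reverse of 43461 is 16434.
43461 + 16434 = 59895

59895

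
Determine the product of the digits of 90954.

0

9×0×9×5×4 = 0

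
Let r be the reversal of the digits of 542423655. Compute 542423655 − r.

Reverse of 542423655 is 556324245.
542423655 − 556324245 = -13900590

-13900590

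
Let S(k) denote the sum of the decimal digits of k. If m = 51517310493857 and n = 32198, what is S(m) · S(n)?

S(51517310493857) = 5+1+5+1+7+3+1+0+4+9+3+8+5+7 = 59.
S(32198) = 3+2+1+9+8 = 23.
59 · 23 = 1357.

1357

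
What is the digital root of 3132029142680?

3+1+3+2+0+2+9+1+4+2+6+8+0 = 41
4+1 = 5
(Equivalently, 3132029142680 mod 9 = 5.)

5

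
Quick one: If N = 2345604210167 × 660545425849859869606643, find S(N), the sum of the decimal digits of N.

181

2345604210167 × 660545425849859869606643 = 1549378131879985224176319462991339381
Sum of its 37 digits: 181.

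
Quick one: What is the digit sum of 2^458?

616

2^458 = 744282853678701455922507579277316643178128753343813693728245963960974631028119473486019635930893891134220822124816566203939432067701407744
Sum of its 138 digits: 616.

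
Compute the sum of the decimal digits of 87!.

87! = 2107757298379527717213600518699389595229783738061356212322972511214654115727593174080683423236414793504734471782400000000000000000000
Sum of its 133 digits: 495.

495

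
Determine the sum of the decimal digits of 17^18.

91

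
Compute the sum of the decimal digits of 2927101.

22

2+9+2+7+1+0+1 = 22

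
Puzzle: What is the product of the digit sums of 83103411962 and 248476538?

1786

S(83103411962) = 8+3+1+0+3+4+1+1+9+6+2 = 38.
S(248476538) = 2+4+8+4+7+6+5+3+8 = 47.
38 · 47 = 1786.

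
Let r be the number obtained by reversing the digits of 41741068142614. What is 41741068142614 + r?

83365254157328

Reverse of 41741068142614 is 41624186014714.
41741068142614 + 41624186014714 = 83365254157328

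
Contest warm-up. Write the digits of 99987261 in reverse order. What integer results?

16278999

Reversing 99987261 gives 16278999.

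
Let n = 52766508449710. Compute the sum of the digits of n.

64

5+2+7+6+6+5+0+8+4+4+9+7+1+0 = 64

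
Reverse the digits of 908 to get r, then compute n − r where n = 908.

99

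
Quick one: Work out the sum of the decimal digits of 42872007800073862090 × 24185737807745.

42872007800073862090 × 24185737807745 = 1036891139944184949553672063887050
Sum of its 34 digits: 158.

158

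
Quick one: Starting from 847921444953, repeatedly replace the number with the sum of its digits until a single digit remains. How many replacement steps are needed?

2

847921444953 → 60 → 6 (2 steps)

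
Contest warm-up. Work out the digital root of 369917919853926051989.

3+6+9+9+1+7+9+1+9+8+5+3+9+2+6+0+5+1+9+8+9 = 119
1+1+9 = 11
1+1 = 2

2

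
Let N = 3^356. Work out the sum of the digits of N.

774

3^356 = 71641831546926719303369645296528546480083425905458247405279061196214424558100678946980573205714876290584761270849056710344670729141378984072077380122059970753396988397521
Sum of its 170 digits: 774.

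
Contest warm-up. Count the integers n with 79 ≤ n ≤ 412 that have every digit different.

The integers in [79, 412] that have every digit different: 79, 80, 81, 82, 83, 84, …, 410, 412.
245 qualify.

245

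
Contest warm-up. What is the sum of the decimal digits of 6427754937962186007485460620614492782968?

6+4+2+7+7+5+4+9+3+7+9+6+2+1+8+6+0+0+7+4+8+5+4+6+0+6+2+0+6+1+4+4+9+2+7+8+2+9+6+8 = 194

194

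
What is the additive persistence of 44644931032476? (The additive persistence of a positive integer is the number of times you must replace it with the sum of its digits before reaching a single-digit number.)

3

44644931032476 → 57 → 12 → 3 (3 steps)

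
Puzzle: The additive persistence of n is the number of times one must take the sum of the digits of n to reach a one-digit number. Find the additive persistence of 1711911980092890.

1711911980092890 → 66 → 12 → 3 (3 steps)

3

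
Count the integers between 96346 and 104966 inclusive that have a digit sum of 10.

The integers in [96346, 104966] that have a digit sum of 10: 100009, 100018, 100027, 100036, 100045, 100054, …, 104410, 104500.
185 qualify.

185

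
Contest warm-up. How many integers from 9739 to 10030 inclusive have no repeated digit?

The integers in [9739, 10030] that have no repeated digit: 9740, 9741, 9742, 9743, 9745, 9746, …, 9875, 9876.
84 qualify.

84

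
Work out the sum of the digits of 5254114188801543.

5+2+5+4+1+1+4+1+8+8+8+0+1+5+4+3 = 60

60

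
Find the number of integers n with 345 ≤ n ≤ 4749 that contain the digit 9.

1161

The integers in [345, 4749] that contain the digit 9: 349, 359, 369, 379, 389, 390, …, 4739, 4749.
1161 qualify.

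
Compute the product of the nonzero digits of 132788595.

604800

1×3×2×7×8×8×5×9×5 = 604800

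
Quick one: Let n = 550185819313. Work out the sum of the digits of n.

49

5+5+0+1+8+5+8+1+9+3+1+3 = 49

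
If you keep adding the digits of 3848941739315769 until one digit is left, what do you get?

3+8+4+8+9+4+1+7+3+9+3+1+5+7+6+9 = 87
8+7 = 15
1+5 = 6

6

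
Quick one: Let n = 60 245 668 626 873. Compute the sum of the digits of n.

69

6+0+2+4+5+6+6+8+6+2+6+8+7+3 = 69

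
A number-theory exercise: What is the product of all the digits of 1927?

126

1×9×2×7 = 126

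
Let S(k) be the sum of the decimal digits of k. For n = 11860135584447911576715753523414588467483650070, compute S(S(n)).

6

First digit sum: 204.
2+0+4 = 6.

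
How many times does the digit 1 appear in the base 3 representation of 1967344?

4

1967344 in base 3 is 10200221200121.
The digit 1 appears 4 times.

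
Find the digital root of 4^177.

1

The digital root of n equals n mod 9 (or 9 when 9 | n), so we need 4^177 mod 9.
4^177 ≡ 1 (mod 9), so the digital root is 1.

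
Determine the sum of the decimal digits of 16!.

16! = 20922789888000
Sum of its 14 digits: 63.

63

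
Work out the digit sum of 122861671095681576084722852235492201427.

160

1+2+2+8+6+1+6+7+1+0+9+5+6+8+1+5+7+6+0+8+4+7+2+2+8+5+2+2+3+5+4+9+2+2+0+1+4+2+7 = 160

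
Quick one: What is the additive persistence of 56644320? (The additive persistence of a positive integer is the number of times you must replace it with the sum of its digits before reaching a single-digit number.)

2

56644320 → 30 → 3 (2 steps)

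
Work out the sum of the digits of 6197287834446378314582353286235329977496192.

215

6+1+9+7+2+8+7+8+3+4+4+4+6+3+7+8+3+1+4+5+8+2+3+5+3+2+8+6+2+3+5+3+2+9+9+7+7+4+9+6+1+9+2 = 215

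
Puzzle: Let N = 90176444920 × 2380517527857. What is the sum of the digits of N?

96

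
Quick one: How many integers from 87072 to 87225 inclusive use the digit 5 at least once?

The integers in [87072, 87225] that use the digit 5 at least once: 87075, 87085, 87095, 87105, 87115, 87125, …, 87215, 87225.
25 qualify.

25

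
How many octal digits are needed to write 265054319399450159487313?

26

265054319399450159487313 in base 8 is 70101176321175212273414521, which has 26 digits.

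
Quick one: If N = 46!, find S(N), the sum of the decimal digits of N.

216

46! = 5502622159812088949850305428800254892961651752960000000000
Sum of its 58 digits: 216.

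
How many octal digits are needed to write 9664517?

9664517 in base 8 is 44674005, which has 8 digits.

8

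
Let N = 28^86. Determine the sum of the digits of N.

595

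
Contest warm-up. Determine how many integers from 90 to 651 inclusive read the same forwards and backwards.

56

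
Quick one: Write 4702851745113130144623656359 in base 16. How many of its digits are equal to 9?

3

4702851745113130144623656359 in base 16 is F321B97F24A396CB1927DA7.
The digit 9 appears 3 times.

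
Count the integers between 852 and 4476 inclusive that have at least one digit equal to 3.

The integers in [852, 4476] that have at least one digit equal to 3: 853, 863, 873, 883, 893, 903, …, 4463, 4473.
1740 qualify.

1740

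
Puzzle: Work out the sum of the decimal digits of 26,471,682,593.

2+6+4+7+1+6+8+2+5+9+3 = 53

53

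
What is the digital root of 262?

2+6+2 = 10
1+0 = 1

1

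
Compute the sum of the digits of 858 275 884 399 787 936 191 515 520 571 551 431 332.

8+5+8+2+7+5+8+8+4+3+9+9+7+8+7+9+3+6+1+9+1+5+1+5+5+2+0+5+7+1+5+5+1+4+3+1+3+3+2 = 185

185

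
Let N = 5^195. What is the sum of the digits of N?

5^195 = 19913648889155653462861004972096397569888806939907734825923573167327036268913227011788623434002283574262293086576391942799091339111328125
Sum of its 137 digits: 638.

638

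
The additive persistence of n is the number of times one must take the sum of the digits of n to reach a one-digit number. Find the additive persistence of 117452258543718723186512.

3

117452258543718723186512 → 98 → 17 → 8 (3 steps)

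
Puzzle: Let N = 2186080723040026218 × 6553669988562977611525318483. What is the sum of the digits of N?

222

2186080723040026218 × 6553669988562977611525318483 = 14326851627163474451698360610729934919119987294
Sum of its 47 digits: 222.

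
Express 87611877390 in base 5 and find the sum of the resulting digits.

87611877390 in base 5 is 2413412120034030.
Digit sum: 2+4+1+3+4+1+2+1+2+0+0+3+4+0+3+0 = 30.

30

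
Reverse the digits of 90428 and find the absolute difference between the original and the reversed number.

8019

Reverse of 90428 is 82409.
|90428 − 82409| = 8019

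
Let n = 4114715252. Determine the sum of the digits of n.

32

4+1+1+4+7+1+5+2+5+2 = 32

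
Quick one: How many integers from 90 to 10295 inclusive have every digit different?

5232

The integers in [90, 10295] that have every digit different: 90, 91, 92, 93, 94, 95, …, 10294, 10295.
5232 qualify.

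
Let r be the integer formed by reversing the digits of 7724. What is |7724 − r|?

Reverse of 7724 is 4277.
|7724 − 4277| = 3447

3447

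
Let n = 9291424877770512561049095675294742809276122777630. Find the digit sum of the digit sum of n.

11

First digit sum: 227.
2+2+7 = 11.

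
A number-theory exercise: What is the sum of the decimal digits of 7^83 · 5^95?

7^83 · 5^95 = 35098433457464686661613591177115357762523661913361423388310107032878415605909693893022122067044780979738760606778669171035289764404296875
Sum of its 137 digits: 620.

620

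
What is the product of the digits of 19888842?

1×9×8×8×8×8×4×2 = 294912

294912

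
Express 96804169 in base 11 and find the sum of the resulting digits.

96804169 in base 11 is 4A709450.
Digit sum: 4+10+7+0+9+4+5+0 = 39.

39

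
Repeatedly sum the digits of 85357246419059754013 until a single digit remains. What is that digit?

7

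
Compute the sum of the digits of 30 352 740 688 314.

3+0+3+5+2+7+4+0+6+8+8+3+1+4 = 54

54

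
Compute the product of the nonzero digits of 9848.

9×8×4×8 = 2304

2304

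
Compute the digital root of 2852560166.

2+8+5+2+5+6+0+1+6+6 = 41
4+1 = 5
(Equivalently, 2852560166 mod 9 = 5.)

5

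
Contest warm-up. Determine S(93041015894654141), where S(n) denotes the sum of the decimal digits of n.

65

9+3+0+4+1+0+1+5+8+9+4+6+5+4+1+4+1 = 65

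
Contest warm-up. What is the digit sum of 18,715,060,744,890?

1+8+7+1+5+0+6+0+7+4+4+8+9+0 = 60

60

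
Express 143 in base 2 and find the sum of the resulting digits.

143 in base 2 is 10001111.
Digit sum: 1+0+0+0+1+1+1+1 = 5.

5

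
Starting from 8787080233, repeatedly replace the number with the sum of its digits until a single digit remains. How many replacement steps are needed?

3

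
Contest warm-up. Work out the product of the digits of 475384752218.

4×7×5×3×8×4×7×5×2×2×1×8 = 15052800

15052800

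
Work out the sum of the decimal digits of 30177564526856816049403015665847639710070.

175

3+0+1+7+7+5+6+4+5+2+6+8+5+6+8+1+6+0+4+9+4+0+3+0+1+5+6+6+5+8+4+7+6+3+9+7+1+0+0+7+0 = 175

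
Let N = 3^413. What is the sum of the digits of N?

891

3^413 = 112480748897486957909873174851759092108291603750507911629008137200660356022856358333319976969363743272432078071315765913475419108479650558645509473482808014590588725978233513809915752815053184018323
Sum of its 198 digits: 891.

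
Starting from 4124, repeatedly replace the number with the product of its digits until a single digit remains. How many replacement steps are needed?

2

4124 → 32 → 6 (2 steps)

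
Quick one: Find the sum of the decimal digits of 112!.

765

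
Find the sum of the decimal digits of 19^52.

325

19^52 = 3127427491907749548018497790443751608857168317658177523074947729361
Sum of its 67 digits: 325.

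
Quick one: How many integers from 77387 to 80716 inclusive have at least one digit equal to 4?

954

The integers in [77387, 80716] that have at least one digit equal to 4: 77394, 77400, 77401, 77402, 77403, 77404, …, 80704, 80714.
954 qualify.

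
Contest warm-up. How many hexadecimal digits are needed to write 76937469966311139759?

76937469966311139759 in base 16 is 42BB8CD4D5B42A9AF, which has 17 digits.

17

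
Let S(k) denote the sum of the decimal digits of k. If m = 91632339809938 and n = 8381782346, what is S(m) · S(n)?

3650

S(91632339809938) = 9+1+6+3+2+3+3+9+8+0+9+9+3+8 = 73.
S(8381782346) = 8+3+8+1+7+8+2+3+4+6 = 50.
73 · 50 = 3650.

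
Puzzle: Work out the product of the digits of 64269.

6×4×2×6×9 = 2592

2592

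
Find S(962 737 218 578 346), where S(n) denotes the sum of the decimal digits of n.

78

9+6+2+7+3+7+2+1+8+5+7+8+3+4+6 = 78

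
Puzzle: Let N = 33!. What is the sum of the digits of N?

144

33! = 8683317618811886495518194401280000000
Sum of its 37 digits: 144.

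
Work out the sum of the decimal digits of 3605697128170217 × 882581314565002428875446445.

157

3605697128170217 × 882581314565002428875446445 = 3182320911303724170730532534890201827528565
Sum of its 43 digits: 157.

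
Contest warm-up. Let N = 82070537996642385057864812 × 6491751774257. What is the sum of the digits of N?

82070537996642385057864812 × 6491751774257 = 532781560653929737508122078913047744684
Sum of its 39 digits: 178.

178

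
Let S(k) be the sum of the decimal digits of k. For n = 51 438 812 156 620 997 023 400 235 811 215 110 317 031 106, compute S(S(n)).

12

First digit sum: 138.
1+3+8 = 12.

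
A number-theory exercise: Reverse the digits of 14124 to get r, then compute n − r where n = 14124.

Reverse of 14124 is 42141.
14124 − 42141 = -28017

-28017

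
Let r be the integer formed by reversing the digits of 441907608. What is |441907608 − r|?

364801536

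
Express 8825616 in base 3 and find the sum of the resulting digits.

8825616 in base 3 is 121121101110200.
Digit sum: 1+2+1+1+2+1+1+0+1+1+1+0+2+0+0 = 14.

14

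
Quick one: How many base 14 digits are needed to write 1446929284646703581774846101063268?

29

1446929284646703581774846101063268 in base 14 is BA0ABB76A15B9316084C0B72023C0, which has 29 digits.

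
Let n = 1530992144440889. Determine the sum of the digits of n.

1+5+3+0+9+9+2+1+4+4+4+4+0+8+8+9 = 71

71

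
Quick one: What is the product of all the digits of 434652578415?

16128000

4×3×4×6×5×2×5×7×8×4×1×5 = 16128000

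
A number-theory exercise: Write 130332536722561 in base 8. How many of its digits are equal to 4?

130332536722561 in base 8 is 3550455043352201.
The digit 4 appears 2 times.

2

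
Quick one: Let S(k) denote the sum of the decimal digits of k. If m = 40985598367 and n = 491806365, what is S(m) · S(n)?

S(40985598367) = 4+0+9+8+5+5+9+8+3+6+7 = 64.
S(491806365) = 4+9+1+8+0+6+3+6+5 = 42.
64 · 42 = 2688.

2688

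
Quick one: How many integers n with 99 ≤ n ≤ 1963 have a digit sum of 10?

109

The integers in [99, 1963] that have a digit sum of 10: 109, 118, 127, 136, 145, 154, …, 1810, 1900.
109 qualify.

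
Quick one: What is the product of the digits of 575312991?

5×7×5×3×1×2×9×9×1 = 85050

85050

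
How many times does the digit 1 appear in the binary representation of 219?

219 in base 2 is 11011011.
The digit 1 appears 6 times.

6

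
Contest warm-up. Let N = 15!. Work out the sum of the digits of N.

45

15! = 1307674368000
Sum of its 13 digits: 45.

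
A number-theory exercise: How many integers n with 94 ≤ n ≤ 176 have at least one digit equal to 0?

17

The integers in [94, 176] that have at least one digit equal to 0: 100, 101, 102, 103, 104, 105, …, 160, 170.
17 qualify.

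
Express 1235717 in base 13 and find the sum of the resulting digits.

1235717 in base 13 is 3435C2.
Digit sum: 3+4+3+5+12+2 = 29.

29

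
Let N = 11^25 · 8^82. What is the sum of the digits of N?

11^25 · 8^82 = 12251691772040103016112968575482524211399945104001676414604098878371023050787016925754437227369201664
Sum of its 101 digits: 398.

398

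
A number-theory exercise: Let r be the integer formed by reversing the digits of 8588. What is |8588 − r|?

270

Reverse of 8588 is 8858.
|8588 − 8858| = 270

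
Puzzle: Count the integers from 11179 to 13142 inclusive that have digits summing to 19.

134

The integers in [11179, 13142] that have digits summing to 19: 11179, 11188, 11197, 11269, 11278, 11287, …, 13087, 13096.
134 qualify.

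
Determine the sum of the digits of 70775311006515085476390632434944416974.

7+0+7+7+5+3+1+1+0+0+6+5+1+5+0+8+5+4+7+6+3+9+0+6+3+2+4+3+4+9+4+4+4+1+6+9+7+4 = 160

160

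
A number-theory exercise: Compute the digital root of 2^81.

The digital root of n equals n mod 9 (or 9 when 9 | n), so we need 2^81 mod 9.
2^81 ≡ 8 (mod 9), so the digital root is 8.

8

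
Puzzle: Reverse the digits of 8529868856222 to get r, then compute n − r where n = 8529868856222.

Reverse of 8529868856222 is 2226588689258.
8529868856222 − 2226588689258 = 6303280166964

6303280166964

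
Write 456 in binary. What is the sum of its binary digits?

456 in base 2 is 111001000.
Digit sum: 1+1+1+0+0+1+0+0+0 = 4.

4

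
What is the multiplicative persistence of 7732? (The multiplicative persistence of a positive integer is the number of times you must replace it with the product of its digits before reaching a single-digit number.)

4

7732 → 294 → 72 → 14 → 4 (4 steps)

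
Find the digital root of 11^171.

8

The digital root of n equals n mod 9 (or 9 when 9 | n), so we need 11^171 mod 9.
11^171 ≡ 8 (mod 9), so the digital root is 8.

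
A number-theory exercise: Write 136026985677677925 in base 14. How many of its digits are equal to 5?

2

136026985677677925 in base 14 is C35473341BC4125.
The digit 5 appears 2 times.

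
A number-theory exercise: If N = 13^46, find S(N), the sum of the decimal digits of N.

13^46 = 1743388617272249143997555461487119439669521095365209
Sum of its 52 digits: 247.

247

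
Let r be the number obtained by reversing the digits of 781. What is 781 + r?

Reverse of 781 is 187.
781 + 187 = 968

968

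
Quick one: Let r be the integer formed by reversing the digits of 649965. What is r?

Reversing 649965 gives 569946.

569946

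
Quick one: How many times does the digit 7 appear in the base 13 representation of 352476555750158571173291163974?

352476555750158571173291163974 in base 13 is 3AC49BB48AB141594B7649A677A.
The digit 7 appears 3 times.

3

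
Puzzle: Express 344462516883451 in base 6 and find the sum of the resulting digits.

344462516883451 in base 6 is 3220335521244324231.
Digit sum: 3+2+2+0+3+3+5+5+2+1+2+4+4+3+2+4+2+3+1 = 51.

51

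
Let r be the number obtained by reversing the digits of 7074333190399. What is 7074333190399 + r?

Reverse of 7074333190399 is 9930913334707.
7074333190399 + 9930913334707 = 17005246525106

17005246525106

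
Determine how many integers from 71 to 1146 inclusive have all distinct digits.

730

The integers in [71, 1146] that have all distinct digits: 71, 72, 73, 74, 75, 76, …, 1097, 1098.
730 qualify.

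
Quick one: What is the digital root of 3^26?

The digital root of n equals n mod 9 (or 9 when 9 | n), so we need 3^26 mod 9.
3^26 ≡ 0 (mod 9), so the digital root is 9.

9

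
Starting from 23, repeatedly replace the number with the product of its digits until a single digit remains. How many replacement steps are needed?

1

23 → 6 (1 step)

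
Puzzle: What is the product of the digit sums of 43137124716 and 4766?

S(43137124716) = 4+3+1+3+7+1+2+4+7+1+6 = 39.
S(4766) = 4+7+6+6 = 23.
39 · 23 = 897.

897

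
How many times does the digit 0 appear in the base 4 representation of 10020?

10020 in base 4 is 2130210.
The digit 0 appears 2 times.

2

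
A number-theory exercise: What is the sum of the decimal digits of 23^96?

586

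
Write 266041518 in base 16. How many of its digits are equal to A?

266041518 in base 16 is FDB78AE.
The digit A appears 1 time.

1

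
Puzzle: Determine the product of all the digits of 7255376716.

7×2×5×5×3×7×6×7×1×6 = 1852200

1852200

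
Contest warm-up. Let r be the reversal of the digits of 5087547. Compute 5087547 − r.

Reverse of 5087547 is 7457805.
5087547 − 7457805 = -2370258

-2370258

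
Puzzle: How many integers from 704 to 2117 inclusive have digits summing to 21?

54

The integers in [704, 2117] that have digits summing to 21: 759, 768, 777, 786, 795, 849, …, 1983, 1992.
54 qualify.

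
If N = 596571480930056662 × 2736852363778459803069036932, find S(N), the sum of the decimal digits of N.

596571480930056662 × 2736852363778459803069036932 = 1632728067746241930680007936641465204530640984
Sum of its 46 digits: 188.

188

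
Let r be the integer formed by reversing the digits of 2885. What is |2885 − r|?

2997

Reverse of 2885 is 5882.
|2885 − 5882| = 2997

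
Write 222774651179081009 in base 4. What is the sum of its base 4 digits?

222774651179081009 in base 4 is 30113131011311230133121310301.
Digit sum: 3+0+1+1+3+1+3+1+0+1+1+3+1+1+2+3+0+1+3+3+1+2+1+3+1+0+3+0+1 = 44.

44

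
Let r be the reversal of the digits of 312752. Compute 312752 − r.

55539

Reverse of 312752 is 257213.
312752 − 257213 = 55539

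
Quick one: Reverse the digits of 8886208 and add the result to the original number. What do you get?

16913096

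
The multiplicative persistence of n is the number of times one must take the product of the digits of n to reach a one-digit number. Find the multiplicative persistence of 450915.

450915 → 0 (1 step)

1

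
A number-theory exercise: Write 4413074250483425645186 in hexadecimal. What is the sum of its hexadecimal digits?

4413074250483425645186 in base 16 is EF3BB541585FD09282.
Digit sum: 14+15+3+11+11+5+4+1+5+8+5+15+13+0+9+2+8+2 = 131.

131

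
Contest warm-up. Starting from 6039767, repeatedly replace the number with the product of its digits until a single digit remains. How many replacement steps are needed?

1

6039767 → 0 (1 step)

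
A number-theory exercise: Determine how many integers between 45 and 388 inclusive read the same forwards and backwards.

The integers in [45, 388] that read the same forwards and backwards: 55, 66, 77, 88, 99, 101, …, 373, 383.
34 qualify.

34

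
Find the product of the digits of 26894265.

207360

2×6×8×9×4×2×6×5 = 207360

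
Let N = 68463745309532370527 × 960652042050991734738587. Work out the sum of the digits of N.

223

68463745309532370527 × 960652042050991734738587 = 65769836738061278951897020693233808768425349
Sum of its 44 digits: 223.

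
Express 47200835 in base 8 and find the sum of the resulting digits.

47200835 in base 8 is 264035103.
Digit sum: 2+6+4+0+3+5+1+0+3 = 24.

24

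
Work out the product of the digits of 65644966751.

32659200

6×5×6×4×4×9×6×6×7×5×1 = 32659200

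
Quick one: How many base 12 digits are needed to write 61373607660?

61373607660 in base 12 is BA89A92090, which has 10 digits.

10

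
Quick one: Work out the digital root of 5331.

3

5+3+3+1 = 12
1+2 = 3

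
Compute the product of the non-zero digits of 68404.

768

6×8×4×4 = 768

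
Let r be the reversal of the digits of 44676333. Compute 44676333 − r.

11308689

Reverse of 44676333 is 33367644.
44676333 − 33367644 = 11308689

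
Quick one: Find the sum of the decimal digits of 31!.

31! = 8222838654177922817725562880000000
Sum of its 34 digits: 135.

135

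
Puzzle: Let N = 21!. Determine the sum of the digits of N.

63

21! = 51090942171709440000
Sum of its 20 digits: 63.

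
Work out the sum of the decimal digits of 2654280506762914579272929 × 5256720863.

151

2654280506762914579272929 × 5256720863 = 13952811716154825663550873245417727
Sum of its 35 digits: 151.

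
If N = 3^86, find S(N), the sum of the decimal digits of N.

171

3^86 = 107752636643058178097424660240453423951129
Sum of its 42 digits: 171.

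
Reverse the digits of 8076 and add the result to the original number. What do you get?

Reverse of 8076 is 6708.
8076 + 6708 = 14784

14784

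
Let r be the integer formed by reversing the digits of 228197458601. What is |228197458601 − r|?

Reverse of 228197458601 is 106854791822.
|228197458601 − 106854791822| = 121342666779

121342666779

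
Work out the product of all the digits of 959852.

32400

9×5×9×8×5×2 = 32400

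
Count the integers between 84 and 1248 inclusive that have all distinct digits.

738

The integers in [84, 1248] that have all distinct digits: 84, 85, 86, 87, 89, 90, …, 1247, 1248.
738 qualify.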